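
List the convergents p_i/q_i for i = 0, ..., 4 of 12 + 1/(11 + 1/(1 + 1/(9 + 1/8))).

Using the convergent recurrence p_i = a_i*p_{i-1} + p_{i-2}, q_i = a_i*q_{i-1} + q_{i-2} with p_{-2}=0, p_{-1}=1, q_{-2}=1, q_{-1}=0:
  i=0: a_0=12, p_0 = 12*1 + 0 = 12, q_0 = 12*0 + 1 = 1.
  i=1: a_1=11, p_1 = 11*12 + 1 = 133, q_1 = 11*1 + 0 = 11.
  i=2: a_2=1, p_2 = 1*133 + 12 = 145, q_2 = 1*11 + 1 = 12.
  i=3: a_3=9, p_3 = 9*145 + 133 = 1438, q_3 = 9*12 + 11 = 119.
  i=4: a_4=8, p_4 = 8*1438 + 145 = 11649, q_4 = 8*119 + 12 = 964.

12/1, 133/11, 145/12, 1438/119, 11649/964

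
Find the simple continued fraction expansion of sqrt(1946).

[44; (8, 1, 4, 3, 3, 12, 3, 3, 4, 1, 8, 88)]

Write x_i = (sqrt(1946) + m_i)/d_i with (m_0, d_0) = (0, 1). a_0 = floor(sqrt(1946)) = 44, since 44^2 = 1936 <= 1946 < 2025 = 45^2.
Iterate m_{i+1} = d_i*a_i - m_i, d_{i+1} = (1946 - m_{i+1}^2)/d_i, a_{i+1} = floor((a_0 + m_{i+1})/d_{i+1}):
  m_1 = 1*44 - 0 = 44, d_1 = (1946 - 44^2)/1 = 10/1 = 10, a_1 = floor((44 + 44)/10) = 8.
  m_2 = 10*8 - 44 = 36, d_2 = (1946 - 36^2)/10 = 650/10 = 65, a_2 = floor((44 + 36)/65) = 1.
  m_3 = 65*1 - 36 = 29, d_3 = (1946 - 29^2)/65 = 1105/65 = 17, a_3 = floor((44 + 29)/17) = 4.
  m_4 = 17*4 - 29 = 39, d_4 = (1946 - 39^2)/17 = 425/17 = 25, a_4 = floor((44 + 39)/25) = 3.
  m_5 = 25*3 - 39 = 36, d_5 = (1946 - 36^2)/25 = 650/25 = 26, a_5 = floor((44 + 36)/26) = 3.
  m_6 = 26*3 - 36 = 42, d_6 = (1946 - 42^2)/26 = 182/26 = 7, a_6 = floor((44 + 42)/7) = 12.
  m_7 = 7*12 - 42 = 42, d_7 = (1946 - 42^2)/7 = 182/7 = 26, a_7 = floor((44 + 42)/26) = 3.
  m_8 = 26*3 - 42 = 36, d_8 = (1946 - 36^2)/26 = 650/26 = 25, a_8 = floor((44 + 36)/25) = 3.
  m_9 = 25*3 - 36 = 39, d_9 = (1946 - 39^2)/25 = 425/25 = 17, a_9 = floor((44 + 39)/17) = 4.
  m_10 = 17*4 - 39 = 29, d_10 = (1946 - 29^2)/17 = 1105/17 = 65, a_10 = floor((44 + 29)/65) = 1.
  m_11 = 65*1 - 29 = 36, d_11 = (1946 - 36^2)/65 = 650/65 = 10, a_11 = floor((44 + 36)/10) = 8.
  m_12 = 10*8 - 36 = 44, d_12 = (1946 - 44^2)/10 = 10/10 = 1, a_12 = floor((44 + 44)/1) = 88.
  m_13 = 1*88 - 44 = 44, d_13 = (1946 - 44^2)/1 = 10/1 = 10: (m_13, d_13) = (m_1, d_1) = (44, 10), so from here the quotients repeat a_1, ..., a_12; the period length is 12.
Hence the expansion of sqrt(1946) is a_0 = 44 followed by the repeating block 8, 1, 4, 3, 3, 12, 3, 3, 4, 1, 8, 88 (period 12).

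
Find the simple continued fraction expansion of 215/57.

[3; 1, 3, 2, 1, 1, 2]

Run the Euclidean algorithm on 215 and 57; the successive quotients are the partial quotients a_0, a_1, ... (each step inverts the fractional part left over by the previous one):
  215 = 3*57 + 44, so a_0 = 3.
  57 = 1*44 + 13, so a_1 = 1.
  44 = 3*13 + 5, so a_2 = 3.
  13 = 2*5 + 3, so a_3 = 2.
  5 = 1*3 + 2, so a_4 = 1.
  3 = 1*2 + 1, so a_5 = 1.
  2 = 2*1 + 0, so a_6 = 2.
The remainder reaches 0 after 7 divisions, so the expansion has 7 partial quotients, read off in order.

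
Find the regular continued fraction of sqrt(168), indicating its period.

[12; (1, 24)]

Write x_i = (sqrt(168) + m_i)/d_i with (m_0, d_0) = (0, 1). a_0 = floor(sqrt(168)) = 12, since 12^2 = 144 <= 168 < 169 = 13^2.
Iterate m_{i+1} = d_i*a_i - m_i, d_{i+1} = (168 - m_{i+1}^2)/d_i, a_{i+1} = floor((a_0 + m_{i+1})/d_{i+1}):
  m_1 = 1*12 - 0 = 12, d_1 = (168 - 12^2)/1 = 24/1 = 24, a_1 = floor((12 + 12)/24) = 1.
  m_2 = 24*1 - 12 = 12, d_2 = (168 - 12^2)/24 = 24/24 = 1, a_2 = floor((12 + 12)/1) = 24.
  m_3 = 1*24 - 12 = 12, d_3 = (168 - 12^2)/1 = 24/1 = 24: (m_3, d_3) = (m_1, d_1) = (12, 24), so from here the quotients repeat a_1, a_2; the period length is 2.
Hence the expansion of sqrt(168) is a_0 = 12 followed by the repeating block 1, 24 (period 2).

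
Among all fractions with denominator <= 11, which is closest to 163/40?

45/11

Expand x = 163/40 as a continued fraction with the Euclidean algorithm:
  163 = 4*40 + 3, so a_0 = 4.
  40 = 13*3 + 1, so a_1 = 13.
  3 = 3*1 + 0, so a_2 = 3.
so x = [4; 13, 3].
Convergents (p_i = a_i*p_{i-1} + p_{i-2}, q_i = a_i*q_{i-1} + q_{i-2} with p_{-2}=0, p_{-1}=1, q_{-2}=1, q_{-1}=0), until the denominator exceeds 11:
  i=0: a_0=4, p_0 = 4*1 + 0 = 4, q_0 = 4*0 + 1 = 1.
  i=1: a_1=13, p_1 = 13*4 + 1 = 53, q_1 = 13*1 + 0 = 13.
q_1 = 13 > 11, so the last convergent with denominator <= 11 is p_0/q_0 = 4/1.
The closest fraction with denominator <= 11 is either p_0/q_0 or the intermediate fraction (k*p_0 + p_{-1})/(k*q_0 + q_{-1}) with the largest k >= 1 whose denominator stays <= 11; these approach x as k grows, and every other convergent or intermediate fraction in range is farther away.
Largest k: floor((11 - q_{-1})/q_0) = floor((11 - 0)/1) = 11 (using the seeds p_{-1} = 1, q_{-1} = 0).
That gives (11*4 + 1)/(11*1 + 0) = 45/11.
Compare the errors: |x - 4/1| = |163*1 - 4*40|/(40*1) = 3/40, and |x - 45/11| = |163*11 - 45*40|/(40*11) = 7/440.
Cross-multiplying, 7*40 = 280 < 1320 = 3*440, so 7/440 is smaller: the intermediate fraction 45/11 is closer to x than 4/1.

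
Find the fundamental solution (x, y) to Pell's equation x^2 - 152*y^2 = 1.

(x, y) = (37, 3)

First expand sqrt(152) as a continued fraction. With x_i = (sqrt(152) + m_i)/d_i and (m_0, d_0) = (0, 1): a_0 = floor(sqrt(152)) = 12, since 12^2 = 144 <= 152 < 169 = 13^2.
Iterate m_{i+1} = d_i*a_i - m_i, d_{i+1} = (152 - m_{i+1}^2)/d_i, a_{i+1} = floor((a_0 + m_{i+1})/d_{i+1}):
  m_1 = 1*12 - 0 = 12, d_1 = (152 - 12^2)/1 = 8/1 = 8, a_1 = floor((12 + 12)/8) = 3.
  m_2 = 8*3 - 12 = 12, d_2 = (152 - 12^2)/8 = 8/8 = 1, a_2 = floor((12 + 12)/1) = 24.
  m_3 = 1*24 - 12 = 12, d_3 = (152 - 12^2)/1 = 8/1 = 8: (m_3, d_3) = (m_1, d_1) = (12, 8), so from here the quotients repeat a_1, a_2; the period length is 2.
So sqrt(152) = [12; (3, 24)] with period length k = 2.
k is even, so the fundamental solution of x^2 - 152y^2 = 1 is (p_{k-1}, q_{k-1}) = (p_1, q_1); compute convergents through index 1.
Convergents (p_i = a_i*p_{i-1} + p_{i-2}, q_i = a_i*q_{i-1} + q_{i-2} with p_{-2}=0, p_{-1}=1, q_{-2}=1, q_{-1}=0):
  i=0: a_0=12, p_0 = 12*1 + 0 = 12, q_0 = 12*0 + 1 = 1.
  i=1: a_1=3, p_1 = 3*12 + 1 = 37, q_1 = 3*1 + 0 = 3.
Check: 37^2 - 152*3^2 = 1369 - 1368 = 1, so (x, y) = (37, 3) solves the equation, and by the theorem it is the least positive solution.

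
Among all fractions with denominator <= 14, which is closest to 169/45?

15/4

Expand x = 169/45 as a continued fraction with the Euclidean algorithm:
  169 = 3*45 + 34, so a_0 = 3.
  45 = 1*34 + 11, so a_1 = 1.
  34 = 3*11 + 1, so a_2 = 3.
  11 = 11*1 + 0, so a_3 = 11.
so x = [3; 1, 3, 11].
Convergents (p_i = a_i*p_{i-1} + p_{i-2}, q_i = a_i*q_{i-1} + q_{i-2} with p_{-2}=0, p_{-1}=1, q_{-2}=1, q_{-1}=0), until the denominator exceeds 14:
  i=0: a_0=3, p_0 = 3*1 + 0 = 3, q_0 = 3*0 + 1 = 1.
  i=1: a_1=1, p_1 = 1*3 + 1 = 4, q_1 = 1*1 + 0 = 1.
  i=2: a_2=3, p_2 = 3*4 + 3 = 15, q_2 = 3*1 + 1 = 4.
  i=3: a_3=11, p_3 = 11*15 + 4 = 169, q_3 = 11*4 + 1 = 45.
q_3 = 45 > 14, so the last convergent with denominator <= 14 is p_2/q_2 = 15/4.
The closest fraction with denominator <= 14 is either p_2/q_2 or the intermediate fraction (k*p_2 + p_1)/(k*q_2 + q_1) with the largest k >= 1 whose denominator stays <= 14; these approach x as k grows, and every other convergent or intermediate fraction in range is farther away.
Largest k: floor((14 - q_1)/q_2) = floor((14 - 1)/4) = 3.
That gives (3*15 + 4)/(3*4 + 1) = 49/13.
Compare the errors: |x - 15/4| = |169*4 - 15*45|/(45*4) = 1/180, and |x - 49/13| = |169*13 - 49*45|/(45*13) = 8/585.
Cross-multiplying, 1*585 = 585 < 1440 = 8*180, so 1/180 is smaller: the convergent 15/4 is closer to x than 49/13.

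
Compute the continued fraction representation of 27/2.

[13; 2]

Run the Euclidean algorithm on 27 and 2; the successive quotients are the partial quotients a_0, a_1, ... (each step inverts the fractional part left over by the previous one):
  27 = 13*2 + 1, so a_0 = 13.
  2 = 2*1 + 0, so a_1 = 2.
The remainder reaches 0 after 2 divisions, so the expansion has 2 partial quotients, read off in order.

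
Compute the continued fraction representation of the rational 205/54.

Run the Euclidean algorithm on 205 and 54; the successive quotients are the partial quotients a_0, a_1, ... (each step inverts the fractional part left over by the previous one):
  205 = 3*54 + 43, so a_0 = 3.
  54 = 1*43 + 11, so a_1 = 1.
  43 = 3*11 + 10, so a_2 = 3.
  11 = 1*10 + 1, so a_3 = 1.
  10 = 10*1 + 0, so a_4 = 10.
The remainder reaches 0 after 5 divisions, so the expansion has 5 partial quotients, read off in order.

[3; 1, 3, 1, 10]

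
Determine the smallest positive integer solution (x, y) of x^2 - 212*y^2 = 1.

First expand sqrt(212) as a continued fraction. With x_i = (sqrt(212) + m_i)/d_i and (m_0, d_0) = (0, 1): a_0 = floor(sqrt(212)) = 14, since 14^2 = 196 <= 212 < 225 = 15^2.
Iterate m_{i+1} = d_i*a_i - m_i, d_{i+1} = (212 - m_{i+1}^2)/d_i, a_{i+1} = floor((a_0 + m_{i+1})/d_{i+1}):
  m_1 = 1*14 - 0 = 14, d_1 = (212 - 14^2)/1 = 16/1 = 16, a_1 = floor((14 + 14)/16) = 1.
  m_2 = 16*1 - 14 = 2, d_2 = (212 - 2^2)/16 = 208/16 = 13, a_2 = floor((14 + 2)/13) = 1.
  m_3 = 13*1 - 2 = 11, d_3 = (212 - 11^2)/13 = 91/13 = 7, a_3 = floor((14 + 11)/7) = 3.
  m_4 = 7*3 - 11 = 10, d_4 = (212 - 10^2)/7 = 112/7 = 16, a_4 = floor((14 + 10)/16) = 1.
  m_5 = 16*1 - 10 = 6, d_5 = (212 - 6^2)/16 = 176/16 = 11, a_5 = floor((14 + 6)/11) = 1.
  m_6 = 11*1 - 6 = 5, d_6 = (212 - 5^2)/11 = 187/11 = 17, a_6 = floor((14 + 5)/17) = 1.
  m_7 = 17*1 - 5 = 12, d_7 = (212 - 12^2)/17 = 68/17 = 4, a_7 = floor((14 + 12)/4) = 6.
  m_8 = 4*6 - 12 = 12, d_8 = (212 - 12^2)/4 = 68/4 = 17, a_8 = floor((14 + 12)/17) = 1.
  m_9 = 17*1 - 12 = 5, d_9 = (212 - 5^2)/17 = 187/17 = 11, a_9 = floor((14 + 5)/11) = 1.
  m_10 = 11*1 - 5 = 6, d_10 = (212 - 6^2)/11 = 176/11 = 16, a_10 = floor((14 + 6)/16) = 1.
  m_11 = 16*1 - 6 = 10, d_11 = (212 - 10^2)/16 = 112/16 = 7, a_11 = floor((14 + 10)/7) = 3.
  m_12 = 7*3 - 10 = 11, d_12 = (212 - 11^2)/7 = 91/7 = 13, a_12 = floor((14 + 11)/13) = 1.
  m_13 = 13*1 - 11 = 2, d_13 = (212 - 2^2)/13 = 208/13 = 16, a_13 = floor((14 + 2)/16) = 1.
  m_14 = 16*1 - 2 = 14, d_14 = (212 - 14^2)/16 = 16/16 = 1, a_14 = floor((14 + 14)/1) = 28.
  m_15 = 1*28 - 14 = 14, d_15 = (212 - 14^2)/1 = 16/1 = 16: (m_15, d_15) = (m_1, d_1) = (14, 16), so from here the quotients repeat a_1, ..., a_14; the period length is 14.
So sqrt(212) = [14; (1, 1, 3, 1, 1, 1, 6, 1, 1, 1, 3, 1, 1, 28)] with period length k = 14.
k is even, so the fundamental solution of x^2 - 212y^2 = 1 is (p_{k-1}, q_{k-1}) = (p_13, q_13); compute convergents through index 13.
Convergents (p_i = a_i*p_{i-1} + p_{i-2}, q_i = a_i*q_{i-1} + q_{i-2} with p_{-2}=0, p_{-1}=1, q_{-2}=1, q_{-1}=0):
  i=0: a_0=14, p_0 = 14*1 + 0 = 14, q_0 = 14*0 + 1 = 1.
  i=1: a_1=1, p_1 = 1*14 + 1 = 15, q_1 = 1*1 + 0 = 1.
  i=2: a_2=1, p_2 = 1*15 + 14 = 29, q_2 = 1*1 + 1 = 2.
  i=3: a_3=3, p_3 = 3*29 + 15 = 102, q_3 = 3*2 + 1 = 7.
  i=4: a_4=1, p_4 = 1*102 + 29 = 131, q_4 = 1*7 + 2 = 9.
  i=5: a_5=1, p_5 = 1*131 + 102 = 233, q_5 = 1*9 + 7 = 16.
  i=6: a_6=1, p_6 = 1*233 + 131 = 364, q_6 = 1*16 + 9 = 25.
  i=7: a_7=6, p_7 = 6*364 + 233 = 2417, q_7 = 6*25 + 16 = 166.
  i=8: a_8=1, p_8 = 1*2417 + 364 = 2781, q_8 = 1*166 + 25 = 191.
  i=9: a_9=1, p_9 = 1*2781 + 2417 = 5198, q_9 = 1*191 + 166 = 357.
  i=10: a_10=1, p_10 = 1*5198 + 2781 = 7979, q_10 = 1*357 + 191 = 548.
  i=11: a_11=3, p_11 = 3*7979 + 5198 = 29135, q_11 = 3*548 + 357 = 2001.
  i=12: a_12=1, p_12 = 1*29135 + 7979 = 37114, q_12 = 1*2001 + 548 = 2549.
  i=13: a_13=1, p_13 = 1*37114 + 29135 = 66249, q_13 = 1*2549 + 2001 = 4550.
Check: 66249^2 - 212*4550^2 = 4388930001 - 4388930000 = 1, so (x, y) = (66249, 4550) solves the equation, and by the theorem it is the least positive solution.

(x, y) = (66249, 4550)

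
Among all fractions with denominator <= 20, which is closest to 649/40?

146/9

Expand x = 649/40 as a continued fraction with the Euclidean algorithm:
  649 = 16*40 + 9, so a_0 = 16.
  40 = 4*9 + 4, so a_1 = 4.
  9 = 2*4 + 1, so a_2 = 2.
  4 = 4*1 + 0, so a_3 = 4.
so x = [16; 4, 2, 4].
Convergents (p_i = a_i*p_{i-1} + p_{i-2}, q_i = a_i*q_{i-1} + q_{i-2} with p_{-2}=0, p_{-1}=1, q_{-2}=1, q_{-1}=0), until the denominator exceeds 20:
  i=0: a_0=16, p_0 = 16*1 + 0 = 16, q_0 = 16*0 + 1 = 1.
  i=1: a_1=4, p_1 = 4*16 + 1 = 65, q_1 = 4*1 + 0 = 4.
  i=2: a_2=2, p_2 = 2*65 + 16 = 146, q_2 = 2*4 + 1 = 9.
  i=3: a_3=4, p_3 = 4*146 + 65 = 649, q_3 = 4*9 + 4 = 40.
q_3 = 40 > 20, so the last convergent with denominator <= 20 is p_2/q_2 = 146/9.
The closest fraction with denominator <= 20 is either p_2/q_2 or the intermediate fraction (k*p_2 + p_1)/(k*q_2 + q_1) with the largest k >= 1 whose denominator stays <= 20; these approach x as k grows, and every other convergent or intermediate fraction in range is farther away.
Largest k: floor((20 - q_1)/q_2) = floor((20 - 4)/9) = 1.
That gives (1*146 + 65)/(1*9 + 4) = 211/13.
Compare the errors: |x - 146/9| = |649*9 - 146*40|/(40*9) = 1/360, and |x - 211/13| = |649*13 - 211*40|/(40*13) = 3/520.
Cross-multiplying, 1*520 = 520 < 1080 = 3*360, so 1/360 is smaller: the convergent 146/9 is closer to x than 211/13.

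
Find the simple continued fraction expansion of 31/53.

Run the Euclidean algorithm on 31 and 53; the successive quotients are the partial quotients a_0, a_1, ... (each step inverts the fractional part left over by the previous one):
  31 = 0*53 + 31, so a_0 = 0.
  53 = 1*31 + 22, so a_1 = 1.
  31 = 1*22 + 9, so a_2 = 1.
  22 = 2*9 + 4, so a_3 = 2.
  9 = 2*4 + 1, so a_4 = 2.
  4 = 4*1 + 0, so a_5 = 4.
The remainder reaches 0 after 6 divisions, so the expansion has 6 partial quotients, read off in order.

[0; 1, 1, 2, 2, 4]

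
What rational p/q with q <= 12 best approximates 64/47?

Expand x = 64/47 as a continued fraction with the Euclidean algorithm:
  64 = 1*47 + 17, so a_0 = 1.
  47 = 2*17 + 13, so a_1 = 2.
  17 = 1*13 + 4, so a_2 = 1.
  13 = 3*4 + 1, so a_3 = 3.
  4 = 4*1 + 0, so a_4 = 4.
so x = [1; 2, 1, 3, 4].
Convergents (p_i = a_i*p_{i-1} + p_{i-2}, q_i = a_i*q_{i-1} + q_{i-2} with p_{-2}=0, p_{-1}=1, q_{-2}=1, q_{-1}=0), until the denominator exceeds 12:
  i=0: a_0=1, p_0 = 1*1 + 0 = 1, q_0 = 1*0 + 1 = 1.
  i=1: a_1=2, p_1 = 2*1 + 1 = 3, q_1 = 2*1 + 0 = 2.
  i=2: a_2=1, p_2 = 1*3 + 1 = 4, q_2 = 1*2 + 1 = 3.
  i=3: a_3=3, p_3 = 3*4 + 3 = 15, q_3 = 3*3 + 2 = 11.
  i=4: a_4=4, p_4 = 4*15 + 4 = 64, q_4 = 4*11 + 3 = 47.
q_4 = 47 > 12, so the last convergent with denominator <= 12 is p_3/q_3 = 15/11.
The closest fraction with denominator <= 12 is either p_3/q_3 or the intermediate fraction (k*p_3 + p_2)/(k*q_3 + q_2) with the largest k >= 1 whose denominator stays <= 12; these approach x as k grows, and every other convergent or intermediate fraction in range is farther away.
Largest k: floor((12 - q_2)/q_3) = floor((12 - 3)/11) = 0.
Since k = 0, no intermediate fraction beyond p_3/q_3 has denominator <= 12, so the convergent 15/11 is the closest (its error is |64*11 - 15*47|/(47*11) = 1/517).

15/11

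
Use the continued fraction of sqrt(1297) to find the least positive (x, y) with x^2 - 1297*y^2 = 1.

First expand sqrt(1297) as a continued fraction. With x_i = (sqrt(1297) + m_i)/d_i and (m_0, d_0) = (0, 1): a_0 = floor(sqrt(1297)) = 36, since 36^2 = 1296 <= 1297 < 1369 = 37^2.
Iterate m_{i+1} = d_i*a_i - m_i, d_{i+1} = (1297 - m_{i+1}^2)/d_i, a_{i+1} = floor((a_0 + m_{i+1})/d_{i+1}):
  m_1 = 1*36 - 0 = 36, d_1 = (1297 - 36^2)/1 = 1/1 = 1, a_1 = floor((36 + 36)/1) = 72.
  m_2 = 1*72 - 36 = 36, d_2 = (1297 - 36^2)/1 = 1/1 = 1: (m_2, d_2) = (m_1, d_1) = (36, 1), so from here the quotient a_1 repeats; the period length is 1.
So sqrt(1297) = [36; (72)] with period length k = 1.
k is odd, so (p_{k-1}, q_{k-1}) only solves x^2 - 1297y^2 = -1 and the fundamental solution of x^2 - 1297y^2 = 1 is (p_{2k-1}, q_{2k-1}) = (p_1, q_1); compute convergents through index 1, running through the period twice.
Convergents (p_i = a_i*p_{i-1} + p_{i-2}, q_i = a_i*q_{i-1} + q_{i-2} with p_{-2}=0, p_{-1}=1, q_{-2}=1, q_{-1}=0):
  i=0: a_0=36, p_0 = 36*1 + 0 = 36, q_0 = 36*0 + 1 = 1.
  i=1: a_1=72, p_1 = 72*36 + 1 = 2593, q_1 = 72*1 + 0 = 72.
Indeed p_0^2 - 1297*q_0^2 = 1296 - 1297 = -1, not +1.
Check: 2593^2 - 1297*72^2 = 6723649 - 6723648 = 1, so (x, y) = (2593, 72) solves the equation, and by the theorem it is the least positive solution.

(x, y) = (2593, 72)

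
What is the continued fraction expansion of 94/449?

[0; 4, 1, 3, 2, 10]

Run the Euclidean algorithm on 94 and 449; the successive quotients are the partial quotients a_0, a_1, ... (each step inverts the fractional part left over by the previous one):
  94 = 0*449 + 94, so a_0 = 0.
  449 = 4*94 + 73, so a_1 = 4.
  94 = 1*73 + 21, so a_2 = 1.
  73 = 3*21 + 10, so a_3 = 3.
  21 = 2*10 + 1, so a_4 = 2.
  10 = 10*1 + 0, so a_5 = 10.
The remainder reaches 0 after 6 divisions, so the expansion has 6 partial quotients, read off in order.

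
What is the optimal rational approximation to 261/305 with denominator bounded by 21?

6/7

Expand x = 261/305 as a continued fraction with the Euclidean algorithm:
  261 = 0*305 + 261, so a_0 = 0.
  305 = 1*261 + 44, so a_1 = 1.
  261 = 5*44 + 41, so a_2 = 5.
  44 = 1*41 + 3, so a_3 = 1.
  41 = 13*3 + 2, so a_4 = 13.
  3 = 1*2 + 1, so a_5 = 1.
  2 = 2*1 + 0, so a_6 = 2.
so x = [0; 1, 5, 1, 13, 1, 2].
Convergents (p_i = a_i*p_{i-1} + p_{i-2}, q_i = a_i*q_{i-1} + q_{i-2} with p_{-2}=0, p_{-1}=1, q_{-2}=1, q_{-1}=0), until the denominator exceeds 21:
  i=0: a_0=0, p_0 = 0*1 + 0 = 0, q_0 = 0*0 + 1 = 1.
  i=1: a_1=1, p_1 = 1*0 + 1 = 1, q_1 = 1*1 + 0 = 1.
  i=2: a_2=5, p_2 = 5*1 + 0 = 5, q_2 = 5*1 + 1 = 6.
  i=3: a_3=1, p_3 = 1*5 + 1 = 6, q_3 = 1*6 + 1 = 7.
  i=4: a_4=13, p_4 = 13*6 + 5 = 83, q_4 = 13*7 + 6 = 97.
q_4 = 97 > 21, so the last convergent with denominator <= 21 is p_3/q_3 = 6/7.
The closest fraction with denominator <= 21 is either p_3/q_3 or the intermediate fraction (k*p_3 + p_2)/(k*q_3 + q_2) with the largest k >= 1 whose denominator stays <= 21; these approach x as k grows, and every other convergent or intermediate fraction in range is farther away.
Largest k: floor((21 - q_2)/q_3) = floor((21 - 6)/7) = 2.
That gives (2*6 + 5)/(2*7 + 6) = 17/20.
Compare the errors: |x - 6/7| = |261*7 - 6*305|/(305*7) = 3/2135, and |x - 17/20| = |261*20 - 17*305|/(305*20) = 35/6100.
Cross-multiplying, 3*6100 = 18300 < 74725 = 35*2135, so 3/2135 is smaller: the convergent 6/7 is closer to x than 17/20.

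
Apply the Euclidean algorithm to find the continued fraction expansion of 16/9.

Run the Euclidean algorithm on 16 and 9; the successive quotients are the partial quotients a_0, a_1, ... (each step inverts the fractional part left over by the previous one):
  16 = 1*9 + 7, so a_0 = 1.
  9 = 1*7 + 2, so a_1 = 1.
  7 = 3*2 + 1, so a_2 = 3.
  2 = 2*1 + 0, so a_3 = 2.
The remainder reaches 0 after 4 divisions, so the expansion has 4 partial quotients, read off in order.

[1; 1, 3, 2]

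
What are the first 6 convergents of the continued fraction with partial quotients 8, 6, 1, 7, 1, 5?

8/1, 49/6, 57/7, 448/55, 505/62, 2973/365

Using the convergent recurrence p_i = a_i*p_{i-1} + p_{i-2}, q_i = a_i*q_{i-1} + q_{i-2} with p_{-2}=0, p_{-1}=1, q_{-2}=1, q_{-1}=0:
  i=0: a_0=8, p_0 = 8*1 + 0 = 8, q_0 = 8*0 + 1 = 1.
  i=1: a_1=6, p_1 = 6*8 + 1 = 49, q_1 = 6*1 + 0 = 6.
  i=2: a_2=1, p_2 = 1*49 + 8 = 57, q_2 = 1*6 + 1 = 7.
  i=3: a_3=7, p_3 = 7*57 + 49 = 448, q_3 = 7*7 + 6 = 55.
  i=4: a_4=1, p_4 = 1*448 + 57 = 505, q_4 = 1*55 + 7 = 62.
  i=5: a_5=5, p_5 = 5*505 + 448 = 2973, q_5 = 5*62 + 55 = 365.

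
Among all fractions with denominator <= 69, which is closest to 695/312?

49/22

Expand x = 695/312 as a continued fraction with the Euclidean algorithm:
  695 = 2*312 + 71, so a_0 = 2.
  312 = 4*71 + 28, so a_1 = 4.
  71 = 2*28 + 15, so a_2 = 2.
  28 = 1*15 + 13, so a_3 = 1.
  15 = 1*13 + 2, so a_4 = 1.
  13 = 6*2 + 1, so a_5 = 6.
  2 = 2*1 + 0, so a_6 = 2.
so x = [2; 4, 2, 1, 1, 6, 2].
Convergents (p_i = a_i*p_{i-1} + p_{i-2}, q_i = a_i*q_{i-1} + q_{i-2} with p_{-2}=0, p_{-1}=1, q_{-2}=1, q_{-1}=0), until the denominator exceeds 69:
  i=0: a_0=2, p_0 = 2*1 + 0 = 2, q_0 = 2*0 + 1 = 1.
  i=1: a_1=4, p_1 = 4*2 + 1 = 9, q_1 = 4*1 + 0 = 4.
  i=2: a_2=2, p_2 = 2*9 + 2 = 20, q_2 = 2*4 + 1 = 9.
  i=3: a_3=1, p_3 = 1*20 + 9 = 29, q_3 = 1*9 + 4 = 13.
  i=4: a_4=1, p_4 = 1*29 + 20 = 49, q_4 = 1*13 + 9 = 22.
  i=5: a_5=6, p_5 = 6*49 + 29 = 323, q_5 = 6*22 + 13 = 145.
q_5 = 145 > 69, so the last convergent with denominator <= 69 is p_4/q_4 = 49/22.
The closest fraction with denominator <= 69 is either p_4/q_4 or the intermediate fraction (k*p_4 + p_3)/(k*q_4 + q_3) with the largest k >= 1 whose denominator stays <= 69; these approach x as k grows, and every other convergent or intermediate fraction in range is farther away.
Largest k: floor((69 - q_3)/q_4) = floor((69 - 13)/22) = 2.
That gives (2*49 + 29)/(2*22 + 13) = 127/57.
Compare the errors: |x - 49/22| = |695*22 - 49*312|/(312*22) = 2/6864, and |x - 127/57| = |695*57 - 127*312|/(312*57) = 9/17784.
Cross-multiplying, 2*17784 = 35568 < 61776 = 9*6864, so 2/6864 is smaller: the convergent 49/22 is closer to x than 127/57.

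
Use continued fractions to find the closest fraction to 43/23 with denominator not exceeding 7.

Expand x = 43/23 as a continued fraction with the Euclidean algorithm:
  43 = 1*23 + 20, so a_0 = 1.
  23 = 1*20 + 3, so a_1 = 1.
  20 = 6*3 + 2, so a_2 = 6.
  3 = 1*2 + 1, so a_3 = 1.
  2 = 2*1 + 0, so a_4 = 2.
so x = [1; 1, 6, 1, 2].
Convergents (p_i = a_i*p_{i-1} + p_{i-2}, q_i = a_i*q_{i-1} + q_{i-2} with p_{-2}=0, p_{-1}=1, q_{-2}=1, q_{-1}=0), until the denominator exceeds 7:
  i=0: a_0=1, p_0 = 1*1 + 0 = 1, q_0 = 1*0 + 1 = 1.
  i=1: a_1=1, p_1 = 1*1 + 1 = 2, q_1 = 1*1 + 0 = 1.
  i=2: a_2=6, p_2 = 6*2 + 1 = 13, q_2 = 6*1 + 1 = 7.
  i=3: a_3=1, p_3 = 1*13 + 2 = 15, q_3 = 1*7 + 1 = 8.
q_3 = 8 > 7, so the last convergent with denominator <= 7 is p_2/q_2 = 13/7.
The closest fraction with denominator <= 7 is either p_2/q_2 or the intermediate fraction (k*p_2 + p_1)/(k*q_2 + q_1) with the largest k >= 1 whose denominator stays <= 7; these approach x as k grows, and every other convergent or intermediate fraction in range is farther away.
Largest k: floor((7 - q_1)/q_2) = floor((7 - 1)/7) = 0.
Since k = 0, no intermediate fraction beyond p_2/q_2 has denominator <= 7, so the convergent 13/7 is the closest (its error is |43*7 - 13*23|/(23*7) = 2/161).

13/7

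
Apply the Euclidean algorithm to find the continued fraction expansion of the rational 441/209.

Run the Euclidean algorithm on 441 and 209; the successive quotients are the partial quotients a_0, a_1, ... (each step inverts the fractional part left over by the previous one):
  441 = 2*209 + 23, so a_0 = 2.
  209 = 9*23 + 2, so a_1 = 9.
  23 = 11*2 + 1, so a_2 = 11.
  2 = 2*1 + 0, so a_3 = 2.
The remainder reaches 0 after 4 divisions, so the expansion has 4 partial quotients, read off in order.

[2; 9, 11, 2]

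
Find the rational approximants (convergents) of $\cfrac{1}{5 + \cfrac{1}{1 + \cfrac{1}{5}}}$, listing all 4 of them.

0/1, 1/5, 1/6, 6/35

Using the convergent recurrence p_i = a_i*p_{i-1} + p_{i-2}, q_i = a_i*q_{i-1} + q_{i-2} with p_{-2}=0, p_{-1}=1, q_{-2}=1, q_{-1}=0:
  i=0: a_0=0, p_0 = 0*1 + 0 = 0, q_0 = 0*0 + 1 = 1.
  i=1: a_1=5, p_1 = 5*0 + 1 = 1, q_1 = 5*1 + 0 = 5.
  i=2: a_2=1, p_2 = 1*1 + 0 = 1, q_2 = 1*5 + 1 = 6.
  i=3: a_3=5, p_3 = 5*1 + 1 = 6, q_3 = 5*6 + 5 = 35.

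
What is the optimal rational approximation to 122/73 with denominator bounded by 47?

Expand x = 122/73 as a continued fraction with the Euclidean algorithm:
  122 = 1*73 + 49, so a_0 = 1.
  73 = 1*49 + 24, so a_1 = 1.
  49 = 2*24 + 1, so a_2 = 2.
  24 = 24*1 + 0, so a_3 = 24.
so x = [1; 1, 2, 24].
Convergents (p_i = a_i*p_{i-1} + p_{i-2}, q_i = a_i*q_{i-1} + q_{i-2} with p_{-2}=0, p_{-1}=1, q_{-2}=1, q_{-1}=0), until the denominator exceeds 47:
  i=0: a_0=1, p_0 = 1*1 + 0 = 1, q_0 = 1*0 + 1 = 1.
  i=1: a_1=1, p_1 = 1*1 + 1 = 2, q_1 = 1*1 + 0 = 1.
  i=2: a_2=2, p_2 = 2*2 + 1 = 5, q_2 = 2*1 + 1 = 3.
  i=3: a_3=24, p_3 = 24*5 + 2 = 122, q_3 = 24*3 + 1 = 73.
q_3 = 73 > 47, so the last convergent with denominator <= 47 is p_2/q_2 = 5/3.
The closest fraction with denominator <= 47 is either p_2/q_2 or the intermediate fraction (k*p_2 + p_1)/(k*q_2 + q_1) with the largest k >= 1 whose denominator stays <= 47; these approach x as k grows, and every other convergent or intermediate fraction in range is farther away.
Largest k: floor((47 - q_1)/q_2) = floor((47 - 1)/3) = 15.
That gives (15*5 + 2)/(15*3 + 1) = 77/46.
Compare the errors: |x - 5/3| = |122*3 - 5*73|/(73*3) = 1/219, and |x - 77/46| = |122*46 - 77*73|/(73*46) = 9/3358.
Cross-multiplying, 9*219 = 1971 < 3358 = 1*3358, so 9/3358 is smaller: the intermediate fraction 77/46 is closer to x than 5/3.

77/46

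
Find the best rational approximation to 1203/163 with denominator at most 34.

Expand x = 1203/163 as a continued fraction with the Euclidean algorithm:
  1203 = 7*163 + 62, so a_0 = 7.
  163 = 2*62 + 39, so a_1 = 2.
  62 = 1*39 + 23, so a_2 = 1.
  39 = 1*23 + 16, so a_3 = 1.
  23 = 1*16 + 7, so a_4 = 1.
  16 = 2*7 + 2, so a_5 = 2.
  7 = 3*2 + 1, so a_6 = 3.
  2 = 2*1 + 0, so a_7 = 2.
so x = [7; 2, 1, 1, 1, 2, 3, 2].
Convergents (p_i = a_i*p_{i-1} + p_{i-2}, q_i = a_i*q_{i-1} + q_{i-2} with p_{-2}=0, p_{-1}=1, q_{-2}=1, q_{-1}=0), until the denominator exceeds 34:
  i=0: a_0=7, p_0 = 7*1 + 0 = 7, q_0 = 7*0 + 1 = 1.
  i=1: a_1=2, p_1 = 2*7 + 1 = 15, q_1 = 2*1 + 0 = 2.
  i=2: a_2=1, p_2 = 1*15 + 7 = 22, q_2 = 1*2 + 1 = 3.
  i=3: a_3=1, p_3 = 1*22 + 15 = 37, q_3 = 1*3 + 2 = 5.
  i=4: a_4=1, p_4 = 1*37 + 22 = 59, q_4 = 1*5 + 3 = 8.
  i=5: a_5=2, p_5 = 2*59 + 37 = 155, q_5 = 2*8 + 5 = 21.
  i=6: a_6=3, p_6 = 3*155 + 59 = 524, q_6 = 3*21 + 8 = 71.
q_6 = 71 > 34, so the last convergent with denominator <= 34 is p_5/q_5 = 155/21.
The closest fraction with denominator <= 34 is either p_5/q_5 or the intermediate fraction (k*p_5 + p_4)/(k*q_5 + q_4) with the largest k >= 1 whose denominator stays <= 34; these approach x as k grows, and every other convergent or intermediate fraction in range is farther away.
Largest k: floor((34 - q_4)/q_5) = floor((34 - 8)/21) = 1.
That gives (1*155 + 59)/(1*21 + 8) = 214/29.
Compare the errors: |x - 155/21| = |1203*21 - 155*163|/(163*21) = 2/3423, and |x - 214/29| = |1203*29 - 214*163|/(163*29) = 5/4727.
Cross-multiplying, 2*4727 = 9454 < 17115 = 5*3423, so 2/3423 is smaller: the convergent 155/21 is closer to x than 214/29.

155/21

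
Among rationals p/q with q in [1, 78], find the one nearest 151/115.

88/67

Expand x = 151/115 as a continued fraction with the Euclidean algorithm:
  151 = 1*115 + 36, so a_0 = 1.
  115 = 3*36 + 7, so a_1 = 3.
  36 = 5*7 + 1, so a_2 = 5.
  7 = 7*1 + 0, so a_3 = 7.
so x = [1; 3, 5, 7].
Convergents (p_i = a_i*p_{i-1} + p_{i-2}, q_i = a_i*q_{i-1} + q_{i-2} with p_{-2}=0, p_{-1}=1, q_{-2}=1, q_{-1}=0), until the denominator exceeds 78:
  i=0: a_0=1, p_0 = 1*1 + 0 = 1, q_0 = 1*0 + 1 = 1.
  i=1: a_1=3, p_1 = 3*1 + 1 = 4, q_1 = 3*1 + 0 = 3.
  i=2: a_2=5, p_2 = 5*4 + 1 = 21, q_2 = 5*3 + 1 = 16.
  i=3: a_3=7, p_3 = 7*21 + 4 = 151, q_3 = 7*16 + 3 = 115.
q_3 = 115 > 78, so the last convergent with denominator <= 78 is p_2/q_2 = 21/16.
The closest fraction with denominator <= 78 is either p_2/q_2 or the intermediate fraction (k*p_2 + p_1)/(k*q_2 + q_1) with the largest k >= 1 whose denominator stays <= 78; these approach x as k grows, and every other convergent or intermediate fraction in range is farther away.
Largest k: floor((78 - q_1)/q_2) = floor((78 - 3)/16) = 4.
That gives (4*21 + 4)/(4*16 + 3) = 88/67.
Compare the errors: |x - 21/16| = |151*16 - 21*115|/(115*16) = 1/1840, and |x - 88/67| = |151*67 - 88*115|/(115*67) = 3/7705.
Cross-multiplying, 3*1840 = 5520 < 7705 = 1*7705, so 3/7705 is smaller: the intermediate fraction 88/67 is closer to x than 21/16.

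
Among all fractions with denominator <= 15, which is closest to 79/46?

12/7

Expand x = 79/46 as a continued fraction with the Euclidean algorithm:
  79 = 1*46 + 33, so a_0 = 1.
  46 = 1*33 + 13, so a_1 = 1.
  33 = 2*13 + 7, so a_2 = 2.
  13 = 1*7 + 6, so a_3 = 1.
  7 = 1*6 + 1, so a_4 = 1.
  6 = 6*1 + 0, so a_5 = 6.
so x = [1; 1, 2, 1, 1, 6].
Convergents (p_i = a_i*p_{i-1} + p_{i-2}, q_i = a_i*q_{i-1} + q_{i-2} with p_{-2}=0, p_{-1}=1, q_{-2}=1, q_{-1}=0), until the denominator exceeds 15:
  i=0: a_0=1, p_0 = 1*1 + 0 = 1, q_0 = 1*0 + 1 = 1.
  i=1: a_1=1, p_1 = 1*1 + 1 = 2, q_1 = 1*1 + 0 = 1.
  i=2: a_2=2, p_2 = 2*2 + 1 = 5, q_2 = 2*1 + 1 = 3.
  i=3: a_3=1, p_3 = 1*5 + 2 = 7, q_3 = 1*3 + 1 = 4.
  i=4: a_4=1, p_4 = 1*7 + 5 = 12, q_4 = 1*4 + 3 = 7.
  i=5: a_5=6, p_5 = 6*12 + 7 = 79, q_5 = 6*7 + 4 = 46.
q_5 = 46 > 15, so the last convergent with denominator <= 15 is p_4/q_4 = 12/7.
The closest fraction with denominator <= 15 is either p_4/q_4 or the intermediate fraction (k*p_4 + p_3)/(k*q_4 + q_3) with the largest k >= 1 whose denominator stays <= 15; these approach x as k grows, and every other convergent or intermediate fraction in range is farther away.
Largest k: floor((15 - q_3)/q_4) = floor((15 - 4)/7) = 1.
That gives (1*12 + 7)/(1*7 + 4) = 19/11.
Compare the errors: |x - 12/7| = |79*7 - 12*46|/(46*7) = 1/322, and |x - 19/11| = |79*11 - 19*46|/(46*11) = 5/506.
Cross-multiplying, 1*506 = 506 < 1610 = 5*322, so 1/322 is smaller: the convergent 12/7 is closer to x than 19/11.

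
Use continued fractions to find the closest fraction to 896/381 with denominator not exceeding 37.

Expand x = 896/381 as a continued fraction with the Euclidean algorithm:
  896 = 2*381 + 134, so a_0 = 2.
  381 = 2*134 + 113, so a_1 = 2.
  134 = 1*113 + 21, so a_2 = 1.
  113 = 5*21 + 8, so a_3 = 5.
  21 = 2*8 + 5, so a_4 = 2.
  8 = 1*5 + 3, so a_5 = 1.
  5 = 1*3 + 2, so a_6 = 1.
  3 = 1*2 + 1, so a_7 = 1.
  2 = 2*1 + 0, so a_8 = 2.
so x = [2; 2, 1, 5, 2, 1, 1, 1, 2].
Convergents (p_i = a_i*p_{i-1} + p_{i-2}, q_i = a_i*q_{i-1} + q_{i-2} with p_{-2}=0, p_{-1}=1, q_{-2}=1, q_{-1}=0), until the denominator exceeds 37:
  i=0: a_0=2, p_0 = 2*1 + 0 = 2, q_0 = 2*0 + 1 = 1.
  i=1: a_1=2, p_1 = 2*2 + 1 = 5, q_1 = 2*1 + 0 = 2.
  i=2: a_2=1, p_2 = 1*5 + 2 = 7, q_2 = 1*2 + 1 = 3.
  i=3: a_3=5, p_3 = 5*7 + 5 = 40, q_3 = 5*3 + 2 = 17.
  i=4: a_4=2, p_4 = 2*40 + 7 = 87, q_4 = 2*17 + 3 = 37.
  i=5: a_5=1, p_5 = 1*87 + 40 = 127, q_5 = 1*37 + 17 = 54.
q_5 = 54 > 37, so the last convergent with denominator <= 37 is p_4/q_4 = 87/37.
The closest fraction with denominator <= 37 is either p_4/q_4 or the intermediate fraction (k*p_4 + p_3)/(k*q_4 + q_3) with the largest k >= 1 whose denominator stays <= 37; these approach x as k grows, and every other convergent or intermediate fraction in range is farther away.
Largest k: floor((37 - q_3)/q_4) = floor((37 - 17)/37) = 0.
Since k = 0, no intermediate fraction beyond p_4/q_4 has denominator <= 37, so the convergent 87/37 is the closest (its error is |896*37 - 87*381|/(381*37) = 5/14097).

87/37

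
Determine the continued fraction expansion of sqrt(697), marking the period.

[26; (2, 2, 52)]

Write x_i = (sqrt(697) + m_i)/d_i with (m_0, d_0) = (0, 1). a_0 = floor(sqrt(697)) = 26, since 26^2 = 676 <= 697 < 729 = 27^2.
Iterate m_{i+1} = d_i*a_i - m_i, d_{i+1} = (697 - m_{i+1}^2)/d_i, a_{i+1} = floor((a_0 + m_{i+1})/d_{i+1}):
  m_1 = 1*26 - 0 = 26, d_1 = (697 - 26^2)/1 = 21/1 = 21, a_1 = floor((26 + 26)/21) = 2.
  m_2 = 21*2 - 26 = 16, d_2 = (697 - 16^2)/21 = 441/21 = 21, a_2 = floor((26 + 16)/21) = 2.
  m_3 = 21*2 - 16 = 26, d_3 = (697 - 26^2)/21 = 21/21 = 1, a_3 = floor((26 + 26)/1) = 52.
  m_4 = 1*52 - 26 = 26, d_4 = (697 - 26^2)/1 = 21/1 = 21: (m_4, d_4) = (m_1, d_1) = (26, 21), so from here the quotients repeat a_1, ..., a_3; the period length is 3.
Hence the expansion of sqrt(697) is a_0 = 26 followed by the repeating block 2, 2, 52 (period 3).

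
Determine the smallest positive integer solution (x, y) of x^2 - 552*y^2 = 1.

First expand sqrt(552) as a continued fraction. With x_i = (sqrt(552) + m_i)/d_i and (m_0, d_0) = (0, 1): a_0 = floor(sqrt(552)) = 23, since 23^2 = 529 <= 552 < 576 = 24^2.
Iterate m_{i+1} = d_i*a_i - m_i, d_{i+1} = (552 - m_{i+1}^2)/d_i, a_{i+1} = floor((a_0 + m_{i+1})/d_{i+1}):
  m_1 = 1*23 - 0 = 23, d_1 = (552 - 23^2)/1 = 23/1 = 23, a_1 = floor((23 + 23)/23) = 2.
  m_2 = 23*2 - 23 = 23, d_2 = (552 - 23^2)/23 = 23/23 = 1, a_2 = floor((23 + 23)/1) = 46.
  m_3 = 1*46 - 23 = 23, d_3 = (552 - 23^2)/1 = 23/1 = 23: (m_3, d_3) = (m_1, d_1) = (23, 23), so from here the quotients repeat a_1, a_2; the period length is 2.
So sqrt(552) = [23; (2, 46)] with period length k = 2.
k is even, so the fundamental solution of x^2 - 552y^2 = 1 is (p_{k-1}, q_{k-1}) = (p_1, q_1); compute convergents through index 1.
Convergents (p_i = a_i*p_{i-1} + p_{i-2}, q_i = a_i*q_{i-1} + q_{i-2} with p_{-2}=0, p_{-1}=1, q_{-2}=1, q_{-1}=0):
  i=0: a_0=23, p_0 = 23*1 + 0 = 23, q_0 = 23*0 + 1 = 1.
  i=1: a_1=2, p_1 = 2*23 + 1 = 47, q_1 = 2*1 + 0 = 2.
Check: 47^2 - 552*2^2 = 2209 - 2208 = 1, so (x, y) = (47, 2) solves the equation, and by the theorem it is the least positive solution.

(x, y) = (47, 2)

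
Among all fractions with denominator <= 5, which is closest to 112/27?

Expand x = 112/27 as a continued fraction with the Euclidean algorithm:
  112 = 4*27 + 4, so a_0 = 4.
  27 = 6*4 + 3, so a_1 = 6.
  4 = 1*3 + 1, so a_2 = 1.
  3 = 3*1 + 0, so a_3 = 3.
so x = [4; 6, 1, 3].
Convergents (p_i = a_i*p_{i-1} + p_{i-2}, q_i = a_i*q_{i-1} + q_{i-2} with p_{-2}=0, p_{-1}=1, q_{-2}=1, q_{-1}=0), until the denominator exceeds 5:
  i=0: a_0=4, p_0 = 4*1 + 0 = 4, q_0 = 4*0 + 1 = 1.
  i=1: a_1=6, p_1 = 6*4 + 1 = 25, q_1 = 6*1 + 0 = 6.
q_1 = 6 > 5, so the last convergent with denominator <= 5 is p_0/q_0 = 4/1.
The closest fraction with denominator <= 5 is either p_0/q_0 or the intermediate fraction (k*p_0 + p_{-1})/(k*q_0 + q_{-1}) with the largest k >= 1 whose denominator stays <= 5; these approach x as k grows, and every other convergent or intermediate fraction in range is farther away.
Largest k: floor((5 - q_{-1})/q_0) = floor((5 - 0)/1) = 5 (using the seeds p_{-1} = 1, q_{-1} = 0).
That gives (5*4 + 1)/(5*1 + 0) = 21/5.
Compare the errors: |x - 4/1| = |112*1 - 4*27|/(27*1) = 4/27, and |x - 21/5| = |112*5 - 21*27|/(27*5) = 7/135.
Cross-multiplying, 7*27 = 189 < 540 = 4*135, so 7/135 is smaller: the intermediate fraction 21/5 is closer to x than 4/1.

21/5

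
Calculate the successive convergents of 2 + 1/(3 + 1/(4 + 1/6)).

2/1, 7/3, 30/13, 187/81

Using the convergent recurrence p_i = a_i*p_{i-1} + p_{i-2}, q_i = a_i*q_{i-1} + q_{i-2} with p_{-2}=0, p_{-1}=1, q_{-2}=1, q_{-1}=0:
  i=0: a_0=2, p_0 = 2*1 + 0 = 2, q_0 = 2*0 + 1 = 1.
  i=1: a_1=3, p_1 = 3*2 + 1 = 7, q_1 = 3*1 + 0 = 3.
  i=2: a_2=4, p_2 = 4*7 + 2 = 30, q_2 = 4*3 + 1 = 13.
  i=3: a_3=6, p_3 = 6*30 + 7 = 187, q_3 = 6*13 + 3 = 81.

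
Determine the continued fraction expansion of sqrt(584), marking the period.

Write x_i = (sqrt(584) + m_i)/d_i with (m_0, d_0) = (0, 1). a_0 = floor(sqrt(584)) = 24, since 24^2 = 576 <= 584 < 625 = 25^2.
Iterate m_{i+1} = d_i*a_i - m_i, d_{i+1} = (584 - m_{i+1}^2)/d_i, a_{i+1} = floor((a_0 + m_{i+1})/d_{i+1}):
  m_1 = 1*24 - 0 = 24, d_1 = (584 - 24^2)/1 = 8/1 = 8, a_1 = floor((24 + 24)/8) = 6.
  m_2 = 8*6 - 24 = 24, d_2 = (584 - 24^2)/8 = 8/8 = 1, a_2 = floor((24 + 24)/1) = 48.
  m_3 = 1*48 - 24 = 24, d_3 = (584 - 24^2)/1 = 8/1 = 8: (m_3, d_3) = (m_1, d_1) = (24, 8), so from here the quotients repeat a_1, a_2; the period length is 2.
Hence the expansion of sqrt(584) is a_0 = 24 followed by the repeating block 6, 48 (period 2).

[24; (6, 48)]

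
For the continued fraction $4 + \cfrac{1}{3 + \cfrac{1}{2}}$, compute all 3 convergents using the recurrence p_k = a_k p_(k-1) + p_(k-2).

4/1, 13/3, 30/7

Using the convergent recurrence p_i = a_i*p_{i-1} + p_{i-2}, q_i = a_i*q_{i-1} + q_{i-2} with p_{-2}=0, p_{-1}=1, q_{-2}=1, q_{-1}=0:
  i=0: a_0=4, p_0 = 4*1 + 0 = 4, q_0 = 4*0 + 1 = 1.
  i=1: a_1=3, p_1 = 3*4 + 1 = 13, q_1 = 3*1 + 0 = 3.
  i=2: a_2=2, p_2 = 2*13 + 4 = 30, q_2 = 2*3 + 1 = 7.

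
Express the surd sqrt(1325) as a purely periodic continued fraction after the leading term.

[36; (2, 2, 72)]

Write x_i = (sqrt(1325) + m_i)/d_i with (m_0, d_0) = (0, 1). a_0 = floor(sqrt(1325)) = 36, since 36^2 = 1296 <= 1325 < 1369 = 37^2.
Iterate m_{i+1} = d_i*a_i - m_i, d_{i+1} = (1325 - m_{i+1}^2)/d_i, a_{i+1} = floor((a_0 + m_{i+1})/d_{i+1}):
  m_1 = 1*36 - 0 = 36, d_1 = (1325 - 36^2)/1 = 29/1 = 29, a_1 = floor((36 + 36)/29) = 2.
  m_2 = 29*2 - 36 = 22, d_2 = (1325 - 22^2)/29 = 841/29 = 29, a_2 = floor((36 + 22)/29) = 2.
  m_3 = 29*2 - 22 = 36, d_3 = (1325 - 36^2)/29 = 29/29 = 1, a_3 = floor((36 + 36)/1) = 72.
  m_4 = 1*72 - 36 = 36, d_4 = (1325 - 36^2)/1 = 29/1 = 29: (m_4, d_4) = (m_1, d_1) = (36, 29), so from here the quotients repeat a_1, ..., a_3; the period length is 3.
Hence the expansion of sqrt(1325) is a_0 = 36 followed by the repeating block 2, 2, 72 (period 3).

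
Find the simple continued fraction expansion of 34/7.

[4; 1, 6]

Run the Euclidean algorithm on 34 and 7; the successive quotients are the partial quotients a_0, a_1, ... (each step inverts the fractional part left over by the previous one):
  34 = 4*7 + 6, so a_0 = 4.
  7 = 1*6 + 1, so a_1 = 1.
  6 = 6*1 + 0, so a_2 = 6.
The remainder reaches 0 after 3 divisions, so the expansion has 3 partial quotients, read off in order.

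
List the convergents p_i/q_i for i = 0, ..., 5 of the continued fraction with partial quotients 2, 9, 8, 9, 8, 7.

2/1, 19/9, 154/73, 1405/666, 11394/5401, 81163/38473

Using the convergent recurrence p_i = a_i*p_{i-1} + p_{i-2}, q_i = a_i*q_{i-1} + q_{i-2} with p_{-2}=0, p_{-1}=1, q_{-2}=1, q_{-1}=0:
  i=0: a_0=2, p_0 = 2*1 + 0 = 2, q_0 = 2*0 + 1 = 1.
  i=1: a_1=9, p_1 = 9*2 + 1 = 19, q_1 = 9*1 + 0 = 9.
  i=2: a_2=8, p_2 = 8*19 + 2 = 154, q_2 = 8*9 + 1 = 73.
  i=3: a_3=9, p_3 = 9*154 + 19 = 1405, q_3 = 9*73 + 9 = 666.
  i=4: a_4=8, p_4 = 8*1405 + 154 = 11394, q_4 = 8*666 + 73 = 5401.
  i=5: a_5=7, p_5 = 7*11394 + 1405 = 81163, q_5 = 7*5401 + 666 = 38473.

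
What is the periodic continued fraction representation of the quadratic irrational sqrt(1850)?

Write x_i = (sqrt(1850) + m_i)/d_i with (m_0, d_0) = (0, 1). a_0 = floor(sqrt(1850)) = 43, since 43^2 = 1849 <= 1850 < 1936 = 44^2.
Iterate m_{i+1} = d_i*a_i - m_i, d_{i+1} = (1850 - m_{i+1}^2)/d_i, a_{i+1} = floor((a_0 + m_{i+1})/d_{i+1}):
  m_1 = 1*43 - 0 = 43, d_1 = (1850 - 43^2)/1 = 1/1 = 1, a_1 = floor((43 + 43)/1) = 86.
  m_2 = 1*86 - 43 = 43, d_2 = (1850 - 43^2)/1 = 1/1 = 1: (m_2, d_2) = (m_1, d_1) = (43, 1), so from here the quotient a_1 repeats; the period length is 1.
Hence the expansion of sqrt(1850) is a_0 = 43 followed by the repeating block 86 (period 1).

[43; (86)]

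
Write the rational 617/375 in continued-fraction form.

[1; 1, 1, 1, 4, 1, 1, 5, 2]

Run the Euclidean algorithm on 617 and 375; the successive quotients are the partial quotients a_0, a_1, ... (each step inverts the fractional part left over by the previous one):
  617 = 1*375 + 242, so a_0 = 1.
  375 = 1*242 + 133, so a_1 = 1.
  242 = 1*133 + 109, so a_2 = 1.
  133 = 1*109 + 24, so a_3 = 1.
  109 = 4*24 + 13, so a_4 = 4.
  24 = 1*13 + 11, so a_5 = 1.
  13 = 1*11 + 2, so a_6 = 1.
  11 = 5*2 + 1, so a_7 = 5.
  2 = 2*1 + 0, so a_8 = 2.
The remainder reaches 0 after 9 divisions, so the expansion has 9 partial quotients, read off in order.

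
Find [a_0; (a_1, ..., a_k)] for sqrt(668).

Write x_i = (sqrt(668) + m_i)/d_i with (m_0, d_0) = (0, 1). a_0 = floor(sqrt(668)) = 25, since 25^2 = 625 <= 668 < 676 = 26^2.
Iterate m_{i+1} = d_i*a_i - m_i, d_{i+1} = (668 - m_{i+1}^2)/d_i, a_{i+1} = floor((a_0 + m_{i+1})/d_{i+1}):
  m_1 = 1*25 - 0 = 25, d_1 = (668 - 25^2)/1 = 43/1 = 43, a_1 = floor((25 + 25)/43) = 1.
  m_2 = 43*1 - 25 = 18, d_2 = (668 - 18^2)/43 = 344/43 = 8, a_2 = floor((25 + 18)/8) = 5.
  m_3 = 8*5 - 18 = 22, d_3 = (668 - 22^2)/8 = 184/8 = 23, a_3 = floor((25 + 22)/23) = 2.
  m_4 = 23*2 - 22 = 24, d_4 = (668 - 24^2)/23 = 92/23 = 4, a_4 = floor((25 + 24)/4) = 12.
  m_5 = 4*12 - 24 = 24, d_5 = (668 - 24^2)/4 = 92/4 = 23, a_5 = floor((25 + 24)/23) = 2.
  m_6 = 23*2 - 24 = 22, d_6 = (668 - 22^2)/23 = 184/23 = 8, a_6 = floor((25 + 22)/8) = 5.
  m_7 = 8*5 - 22 = 18, d_7 = (668 - 18^2)/8 = 344/8 = 43, a_7 = floor((25 + 18)/43) = 1.
  m_8 = 43*1 - 18 = 25, d_8 = (668 - 25^2)/43 = 43/43 = 1, a_8 = floor((25 + 25)/1) = 50.
  m_9 = 1*50 - 25 = 25, d_9 = (668 - 25^2)/1 = 43/1 = 43: (m_9, d_9) = (m_1, d_1) = (25, 43), so from here the quotients repeat a_1, ..., a_8; the period length is 8.
Hence the expansion of sqrt(668) is a_0 = 25 followed by the repeating block 1, 5, 2, 12, 2, 5, 1, 50 (period 8).

[25; (1, 5, 2, 12, 2, 5, 1, 50)]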